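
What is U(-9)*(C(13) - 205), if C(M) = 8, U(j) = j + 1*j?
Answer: 3546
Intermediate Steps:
U(j) = 2*j (U(j) = j + j = 2*j)
U(-9)*(C(13) - 205) = (2*(-9))*(8 - 205) = -18*(-197) = 3546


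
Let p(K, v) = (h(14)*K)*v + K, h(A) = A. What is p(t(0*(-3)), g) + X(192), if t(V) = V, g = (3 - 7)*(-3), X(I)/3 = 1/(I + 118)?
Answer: 3/310 ≈ 0.0096774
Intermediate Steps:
X(I) = 3/(118 + I) (X(I) = 3/(I + 118) = 3/(118 + I))
g = 12 (g = -4*(-3) = 12)
p(K, v) = K + 14*K*v (p(K, v) = (14*K)*v + K = 14*K*v + K = K + 14*K*v)
p(t(0*(-3)), g) + X(192) = (0*(-3))*(1 + 14*12) + 3/(118 + 192) = 0*(1 + 168) + 3/310 = 0*169 + 3*(1/310) = 0 + 3/310 = 3/310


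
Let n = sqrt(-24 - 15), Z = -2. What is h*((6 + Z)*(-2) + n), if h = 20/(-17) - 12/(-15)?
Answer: 256/85 - 32*I*sqrt(39)/85 ≈ 3.0118 - 2.3511*I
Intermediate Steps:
n = I*sqrt(39) (n = sqrt(-39) = I*sqrt(39) ≈ 6.245*I)
h = -32/85 (h = 20*(-1/17) - 12*(-1/15) = -20/17 + 4/5 = -32/85 ≈ -0.37647)
h*((6 + Z)*(-2) + n) = -32*((6 - 2)*(-2) + I*sqrt(39))/85 = -32*(4*(-2) + I*sqrt(39))/85 = -32*(-8 + I*sqrt(39))/85 = 256/85 - 32*I*sqrt(39)/85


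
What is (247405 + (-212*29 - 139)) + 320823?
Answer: 561941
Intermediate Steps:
(247405 + (-212*29 - 139)) + 320823 = (247405 + (-6148 - 139)) + 320823 = (247405 - 6287) + 320823 = 241118 + 320823 = 561941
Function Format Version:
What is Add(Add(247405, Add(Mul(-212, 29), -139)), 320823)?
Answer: 561941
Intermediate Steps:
Add(Add(247405, Add(Mul(-212, 29), -139)), 320823) = Add(Add(247405, Add(-6148, -139)), 320823) = Add(Add(247405, -6287), 320823) = Add(241118, 320823) = 561941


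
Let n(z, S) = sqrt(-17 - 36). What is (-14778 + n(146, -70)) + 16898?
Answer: 2120 + I*sqrt(53) ≈ 2120.0 + 7.2801*I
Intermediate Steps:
n(z, S) = I*sqrt(53) (n(z, S) = sqrt(-53) = I*sqrt(53))
(-14778 + n(146, -70)) + 16898 = (-14778 + I*sqrt(53)) + 16898 = 2120 + I*sqrt(53)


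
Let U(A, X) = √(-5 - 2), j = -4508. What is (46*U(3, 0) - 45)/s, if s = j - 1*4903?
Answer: 15/3137 - 46*I*√7/9411 ≈ 0.0047816 - 0.012932*I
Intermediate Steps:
U(A, X) = I*√7 (U(A, X) = √(-7) = I*√7)
s = -9411 (s = -4508 - 1*4903 = -4508 - 4903 = -9411)
(46*U(3, 0) - 45)/s = (46*(I*√7) - 45)/(-9411) = (46*I*√7 - 45)*(-1/9411) = (-45 + 46*I*√7)*(-1/9411) = 15/3137 - 46*I*√7/9411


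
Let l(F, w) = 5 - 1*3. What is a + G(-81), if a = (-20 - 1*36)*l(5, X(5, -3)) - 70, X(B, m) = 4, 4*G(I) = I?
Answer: -809/4 ≈ -202.25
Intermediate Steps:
G(I) = I/4
l(F, w) = 2 (l(F, w) = 5 - 3 = 2)
a = -182 (a = (-20 - 1*36)*2 - 70 = (-20 - 36)*2 - 70 = -56*2 - 70 = -112 - 70 = -182)
a + G(-81) = -182 + (¼)*(-81) = -182 - 81/4 = -809/4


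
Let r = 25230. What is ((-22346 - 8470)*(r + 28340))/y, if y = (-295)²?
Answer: -330162624/17405 ≈ -18969.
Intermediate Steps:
y = 87025
((-22346 - 8470)*(r + 28340))/y = ((-22346 - 8470)*(25230 + 28340))/87025 = -30816*53570*(1/87025) = -1650813120*1/87025 = -330162624/17405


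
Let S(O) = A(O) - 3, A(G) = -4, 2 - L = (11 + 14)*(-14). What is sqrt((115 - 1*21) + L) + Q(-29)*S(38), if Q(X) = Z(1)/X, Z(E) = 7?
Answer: 49/29 + sqrt(446) ≈ 22.808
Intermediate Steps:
L = 352 (L = 2 - (11 + 14)*(-14) = 2 - 25*(-14) = 2 - 1*(-350) = 2 + 350 = 352)
Q(X) = 7/X
S(O) = -7 (S(O) = -4 - 3 = -7)
sqrt((115 - 1*21) + L) + Q(-29)*S(38) = sqrt((115 - 1*21) + 352) + (7/(-29))*(-7) = sqrt((115 - 21) + 352) + (7*(-1/29))*(-7) = sqrt(94 + 352) - 7/29*(-7) = sqrt(446) + 49/29 = 49/29 + sqrt(446)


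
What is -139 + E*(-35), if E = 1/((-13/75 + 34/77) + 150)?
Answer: -120826186/867799 ≈ -139.23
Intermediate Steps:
E = 5775/867799 (E = 1/((-13*1/75 + 34*(1/77)) + 150) = 1/((-13/75 + 34/77) + 150) = 1/(1549/5775 + 150) = 1/(867799/5775) = 5775/867799 ≈ 0.0066548)
-139 + E*(-35) = -139 + (5775/867799)*(-35) = -139 - 202125/867799 = -120826186/867799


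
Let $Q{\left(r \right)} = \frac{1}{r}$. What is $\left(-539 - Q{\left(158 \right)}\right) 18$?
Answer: $- \frac{766467}{79} \approx -9702.1$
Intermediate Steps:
$\left(-539 - Q{\left(158 \right)}\right) 18 = \left(-539 - \frac{1}{158}\right) 18 = \left(- \frac{85163}{158}\right) 18 = - \frac{766467}{79}$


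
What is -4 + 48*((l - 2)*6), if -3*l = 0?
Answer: -580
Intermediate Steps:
l = 0 (l = -⅓*0 = 0)
-4 + 48*((l - 2)*6) = -4 + 48*((0 - 2)*6) = -4 + 48*(-2*6) = -4 + 48*(-12) = -4 - 576 = -580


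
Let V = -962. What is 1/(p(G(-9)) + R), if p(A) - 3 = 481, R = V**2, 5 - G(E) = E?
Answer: 1/925928 ≈ 1.0800e-6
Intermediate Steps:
G(E) = 5 - E
R = 925444 (R = (-962)**2 = 925444)
p(A) = 484 (p(A) = 3 + 481 = 484)
1/(p(G(-9)) + R) = 1/(484 + 925444) = 1/925928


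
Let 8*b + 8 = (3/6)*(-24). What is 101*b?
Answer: -505/2 ≈ -252.50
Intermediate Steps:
b = -5/2 (b = -1 + ((3/6)*(-24))/8 = -1 + ((3*(⅙))*(-24))/8 = -1 + ((½)*(-24))/8 = -1 + (⅛)*(-12) = -1 - 3/2 = -5/2 ≈ -2.5000)
101*b = 101*(-5/2) = -505/2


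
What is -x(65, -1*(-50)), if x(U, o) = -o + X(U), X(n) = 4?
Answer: 46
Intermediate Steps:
x(U, o) = 4 - o (x(U, o) = -o + 4 = 4 - o)
-x(65, -1*(-50)) = -(4 - (-1)*(-50)) = -(4 - 1*50) = -(4 - 50) = -1*(-46) = 46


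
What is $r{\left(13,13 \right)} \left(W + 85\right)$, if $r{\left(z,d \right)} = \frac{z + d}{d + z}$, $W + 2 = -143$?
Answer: $-60$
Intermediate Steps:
$W = -145$ ($W = -2 - 143 = -145$)
$r{\left(z,d \right)} = 1$ ($r{\left(z,d \right)} = \frac{d + z}{d + z} = 1$)
$r{\left(13,13 \right)} \left(W + 85\right) = 1 \left(-145 + 85\right) = 1 \left(-60\right) = -60$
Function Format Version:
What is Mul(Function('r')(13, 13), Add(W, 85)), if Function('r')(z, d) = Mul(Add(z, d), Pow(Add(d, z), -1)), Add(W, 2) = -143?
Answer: -60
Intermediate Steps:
W = -145 (W = Add(-2, -143) = -145)
Function('r')(z, d) = 1 (Function('r')(z, d) = Mul(Add(d, z), Pow(Add(d, z), -1)) = 1)
Mul(Function('r')(13, 13), Add(W, 85)) = Mul(1, Add(-145, 85)) = Mul(1, -60) = -60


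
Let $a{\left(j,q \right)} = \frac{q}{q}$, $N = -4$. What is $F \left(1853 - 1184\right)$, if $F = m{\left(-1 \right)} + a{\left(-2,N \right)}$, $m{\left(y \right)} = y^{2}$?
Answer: $1338$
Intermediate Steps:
$a{\left(j,q \right)} = 1$
$F = 2$ ($F = \left(-1\right)^{2} + 1 = 1 + 1 = 2$)
$F \left(1853 - 1184\right) = 2 \left(1853 - 1184\right) = 2 \cdot 669 = 1338$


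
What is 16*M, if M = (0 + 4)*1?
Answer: 64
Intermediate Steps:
M = 4 (M = 4*1 = 4)
16*M = 16*4 = 64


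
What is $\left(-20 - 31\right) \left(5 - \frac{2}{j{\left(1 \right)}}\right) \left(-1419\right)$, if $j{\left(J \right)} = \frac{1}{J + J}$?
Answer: $72369$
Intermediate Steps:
$j{\left(J \right)} = \frac{1}{2 J}$
$\left(-20 - 31\right) \left(5 - \frac{2}{j{\left(1 \right)}}\right) \left(-1419\right) = \left(-20 - 31\right) \left(5 - \frac{2}{\frac{1}{2} \cdot 1^{-1}}\right) \left(-1419\right) = - 51 \left(5 - \frac{2}{\frac{1}{2} \cdot 1}\right) \left(-1419\right) = - 51 \left(5 - 2 \frac{1}{\frac{1}{2}}\right) \left(-1419\right) = - 51 \left(5 - 4\right) \left(-1419\right) = \left(-51\right) 1 \left(-1419\right) = \left(-51\right) \left(-1419\right) = 72369$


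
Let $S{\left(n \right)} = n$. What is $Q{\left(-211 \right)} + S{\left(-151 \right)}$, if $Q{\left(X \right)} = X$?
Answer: $-362$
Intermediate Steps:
$Q{\left(-211 \right)} + S{\left(-151 \right)} = -211 - 151 = -362$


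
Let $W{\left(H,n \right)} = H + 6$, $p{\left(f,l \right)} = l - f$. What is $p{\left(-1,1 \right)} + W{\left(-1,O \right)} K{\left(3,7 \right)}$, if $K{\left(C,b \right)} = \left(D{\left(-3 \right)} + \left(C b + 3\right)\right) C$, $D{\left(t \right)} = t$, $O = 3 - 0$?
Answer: $317$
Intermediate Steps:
$O = 3$ ($O = 3 + 0 = 3$)
$W{\left(H,n \right)} = 6 + H$
$K{\left(C,b \right)} = b C^{2}$ ($K{\left(C,b \right)} = \left(-3 + \left(C b + 3\right)\right) C = \left(-3 + \left(3 + C b\right)\right) C = C b C = b C^{2}$)
$p{\left(-1,1 \right)} + W{\left(-1,O \right)} K{\left(3,7 \right)} = \left(1 - -1\right) + \left(6 - 1\right) 7 \cdot 3^{2} = \left(1 + 1\right) + 5 \cdot 7 \cdot 9 = 2 + 5 \cdot 63 = 2 + 315 = 317$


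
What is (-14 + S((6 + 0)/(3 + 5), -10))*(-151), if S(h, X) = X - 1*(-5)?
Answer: 2869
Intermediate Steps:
S(h, X) = 5 + X (S(h, X) = X + 5 = 5 + X)
(-14 + S((6 + 0)/(3 + 5), -10))*(-151) = (-14 + (5 - 10))*(-151) = (-14 - 5)*(-151) = -19*(-151) = 2869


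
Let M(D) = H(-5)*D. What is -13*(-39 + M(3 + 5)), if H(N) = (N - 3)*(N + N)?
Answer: -7813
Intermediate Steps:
H(N) = 2*N*(-3 + N) (H(N) = (-3 + N)*(2*N) = 2*N*(-3 + N))
M(D) = 80*D (M(D) = (2*(-5)*(-3 - 5))*D = (2*(-5)*(-8))*D = 80*D)
-13*(-39 + M(3 + 5)) = -13*(-39 + 80*(3 + 5)) = -13*(-39 + 80*8) = -13*(-39 + 640) = -13*601 = -7813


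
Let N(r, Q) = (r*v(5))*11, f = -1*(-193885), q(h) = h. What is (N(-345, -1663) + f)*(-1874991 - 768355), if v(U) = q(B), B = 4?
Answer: -472379146930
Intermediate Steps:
f = 193885
v(U) = 4
N(r, Q) = 44*r (N(r, Q) = (r*4)*11 = (4*r)*11 = 44*r)
(N(-345, -1663) + f)*(-1874991 - 768355) = (44*(-345) + 193885)*(-1874991 - 768355) = (-15180 + 193885)*(-2643346) = 178705*(-2643346) = -472379146930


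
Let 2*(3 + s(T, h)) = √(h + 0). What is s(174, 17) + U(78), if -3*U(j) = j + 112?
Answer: -199/3 + √17/2 ≈ -64.272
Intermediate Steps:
U(j) = -112/3 - j/3 (U(j) = -(j + 112)/3 = -(112 + j)/3 = -112/3 - j/3)
s(T, h) = -3 + √h/2 (s(T, h) = -3 + √(h + 0)/2 = -3 + √h/2)
s(174, 17) + U(78) = (-3 + √17/2) + (-112/3 - ⅓*78) = (-3 + √17/2) + (-112/3 - 26) = (-3 + √17/2) - 190/3 = -199/3 + √17/2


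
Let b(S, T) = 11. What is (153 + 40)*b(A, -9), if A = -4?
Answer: 2123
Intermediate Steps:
(153 + 40)*b(A, -9) = (153 + 40)*11 = 193*11 = 2123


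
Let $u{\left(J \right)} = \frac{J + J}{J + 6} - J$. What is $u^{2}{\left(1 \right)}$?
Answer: $\frac{25}{49} \approx 0.5102$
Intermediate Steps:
$u{\left(J \right)} = - J + \frac{2 J}{6 + J}$ ($u{\left(J \right)} = \frac{2 J}{6 + J} - J = - J + \frac{2 J}{6 + J}$)
$u^{2}{\left(1 \right)} = \left(\left(-1\right) 1 \frac{1}{6 + 1} \left(4 + 1\right)\right)^{2} = \left(\left(-1\right) 1 \cdot \frac{1}{7} \cdot 5\right)^{2} = \left(- \frac{5}{7}\right)^{2} = \frac{25}{49}$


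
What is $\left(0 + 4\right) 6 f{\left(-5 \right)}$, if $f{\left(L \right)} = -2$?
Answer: $-48$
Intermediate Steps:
$\left(0 + 4\right) 6 f{\left(-5 \right)} = \left(0 + 4\right) 6 \left(-2\right) = 4 \cdot 6 \left(-2\right) = 24 \left(-2\right) = -48$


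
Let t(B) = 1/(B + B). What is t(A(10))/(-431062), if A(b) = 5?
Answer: -1/4310620 ≈ -2.3199e-7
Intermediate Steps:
t(B) = 1/(2*B)
t(A(10))/(-431062) = ((½)/5)/(-431062) = ((½)*(⅕))*(-1/431062) = (⅒)*(-1/431062) = -1/4310620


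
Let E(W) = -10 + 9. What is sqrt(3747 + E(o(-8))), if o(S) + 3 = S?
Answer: sqrt(3746) ≈ 61.205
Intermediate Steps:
o(S) = -3 + S
E(W) = -1
sqrt(3747 + E(o(-8))) = sqrt(3747 - 1) = sqrt(3746)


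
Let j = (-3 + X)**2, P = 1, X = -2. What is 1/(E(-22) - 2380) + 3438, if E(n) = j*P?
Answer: 8096489/2355 ≈ 3438.0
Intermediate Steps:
j = 25 (j = (-3 - 2)**2 = (-5)**2 = 25)
E(n) = 25 (E(n) = 25*1 = 25)
1/(E(-22) - 2380) + 3438 = 1/(25 - 2380) + 3438 = 1/(-2355) + 3438 = -1/2355 + 3438 = 8096489/2355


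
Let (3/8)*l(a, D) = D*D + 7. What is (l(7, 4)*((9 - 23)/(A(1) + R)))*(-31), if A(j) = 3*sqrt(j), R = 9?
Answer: 19964/9 ≈ 2218.2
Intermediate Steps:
l(a, D) = 56/3 + 8*D**2/3 (l(a, D) = 8*(D*D + 7)/3 = 8*(D**2 + 7)/3 = 8*(7 + D**2)/3 = 56/3 + 8*D**2/3)
(l(7, 4)*((9 - 23)/(A(1) + R)))*(-31) = ((56/3 + (8/3)*4**2)*((9 - 23)/(3*sqrt(1) + 9)))*(-31) = ((56/3 + (8/3)*16)*(-14/(3*1 + 9)))*(-31) = ((56/3 + 128/3)*(-14/(3 + 9)))*(-31) = (184*(-14/12)/3)*(-31) = (184*(-14*1/12)/3)*(-31) = ((184/3)*(-7/6))*(-31) = -644/9*(-31) = 19964/9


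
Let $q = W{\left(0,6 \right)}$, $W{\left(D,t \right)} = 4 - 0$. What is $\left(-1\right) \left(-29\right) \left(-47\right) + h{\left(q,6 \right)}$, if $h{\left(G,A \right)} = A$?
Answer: $-1357$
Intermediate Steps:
$W{\left(D,t \right)} = 4$ ($W{\left(D,t \right)} = 4 + 0 = 4$)
$q = 4$
$\left(-1\right) \left(-29\right) \left(-47\right) + h{\left(q,6 \right)} = \left(-1\right) \left(-29\right) \left(-47\right) + 6 = 29 \left(-47\right) + 6 = -1363 + 6 = -1357$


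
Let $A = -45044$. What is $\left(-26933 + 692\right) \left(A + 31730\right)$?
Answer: $349372674$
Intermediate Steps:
$\left(-26933 + 692\right) \left(A + 31730\right) = \left(-26933 + 692\right) \left(-45044 + 31730\right) = \left(-26241\right) \left(-13314\right) = 349372674$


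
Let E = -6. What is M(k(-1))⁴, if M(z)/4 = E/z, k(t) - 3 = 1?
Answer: 1296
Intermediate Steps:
k(t) = 4 (k(t) = 3 + 1 = 4)
M(z) = -24/z (M(z) = 4*(-6/z) = -24/z)
M(k(-1))⁴ = (-24/4)⁴ = (-24*¼)⁴ = (-6)⁴ = 1296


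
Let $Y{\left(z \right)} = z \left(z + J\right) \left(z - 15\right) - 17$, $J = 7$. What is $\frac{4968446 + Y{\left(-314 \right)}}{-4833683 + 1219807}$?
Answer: $\frac{26746513}{3613876} \approx 7.4011$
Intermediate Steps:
$Y{\left(z \right)} = -17 + z \left(-15 + z\right) \left(7 + z\right)$ ($Y{\left(z \right)} = z \left(z + 7\right) \left(z - 15\right) - 17 = z \left(7 + z\right) \left(-15 + z\right) - 17 = z \left(-15 + z\right) \left(7 + z\right) - 17 = -17 + z \left(-15 + z\right) \left(7 + z\right)$)
$\frac{4968446 + Y{\left(-314 \right)}}{-4833683 + 1219807} = \frac{4968446 - \left(-32953 + 788768 + 30959144\right)}{-4833683 + 1219807} = \frac{4968446 - 31714959}{-3613876} = \left(4968446 - 31714959\right) \left(- \frac{1}{3613876}\right) = \left(-26746513\right) \left(- \frac{1}{3613876}\right) = \frac{26746513}{3613876}$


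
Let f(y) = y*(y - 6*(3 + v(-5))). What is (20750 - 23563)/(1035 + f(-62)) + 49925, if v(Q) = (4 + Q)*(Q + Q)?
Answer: 16724778/335 ≈ 49925.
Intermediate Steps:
v(Q) = 2*Q*(4 + Q) (v(Q) = (4 + Q)*(2*Q) = 2*Q*(4 + Q))
f(y) = y*(-78 + y) (f(y) = y*(y - 6*(3 + 2*(-5)*(4 - 5))) = y*(y - 6*(3 + 2*(-5)*(-1))) = y*(y - 6*(3 + 10)) = y*(y - 6*13) = y*(y - 78) = y*(-78 + y))
(20750 - 23563)/(1035 + f(-62)) + 49925 = (20750 - 23563)/(1035 - 62*(-78 - 62)) + 49925 = -2813/(1035 - 62*(-140)) + 49925 = -2813/(1035 + 8680) + 49925 = -2813/9715 + 49925 = -2813*1/9715 + 49925 = -97/335 + 49925 = 16724778/335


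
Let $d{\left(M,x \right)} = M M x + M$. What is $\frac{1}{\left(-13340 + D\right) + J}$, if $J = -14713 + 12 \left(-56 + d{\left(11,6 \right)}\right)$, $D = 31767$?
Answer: $\frac{1}{11886} \approx 8.4133 \cdot 10^{-5}$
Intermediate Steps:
$d{\left(M,x \right)} = M + x M^{2}$ ($d{\left(M,x \right)} = M^{2} x + M = x M^{2} + M = M + x M^{2}$)
$J = -6541$ ($J = -14713 + 12 \left(-56 + 11 \left(1 + 11 \cdot 6\right)\right) = -14713 + 12 \left(-56 + 11 \left(1 + 66\right)\right) = -14713 + 12 \left(-56 + 11 \cdot 67\right) = -14713 + 12 \left(-56 + 737\right) = -14713 + 12 \cdot 681 = -14713 + 8172 = -6541$)
$\frac{1}{\left(-13340 + D\right) + J} = \frac{1}{\left(-13340 + 31767\right) - 6541} = \frac{1}{18427 - 6541} = \frac{1}{11886}$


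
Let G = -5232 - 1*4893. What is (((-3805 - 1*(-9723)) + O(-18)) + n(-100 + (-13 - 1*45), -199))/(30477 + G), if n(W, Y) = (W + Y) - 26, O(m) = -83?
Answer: 1363/5088 ≈ 0.26789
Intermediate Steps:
G = -10125 (G = -5232 - 4893 = -10125)
n(W, Y) = -26 + W + Y
(((-3805 - 1*(-9723)) + O(-18)) + n(-100 + (-13 - 1*45), -199))/(30477 + G) = (((-3805 - 1*(-9723)) - 83) + (-26 + (-100 + (-13 - 1*45)) - 199))/(30477 - 10125) = (((-3805 + 9723) - 83) + (-26 + (-100 + (-13 - 45)) - 199))/20352 = ((5918 - 83) + (-26 + (-100 - 58) - 199))*(1/20352) = (5835 + (-26 - 158 - 199))*(1/20352) = (5835 - 383)*(1/20352) = 5452*(1/20352) = 1363/5088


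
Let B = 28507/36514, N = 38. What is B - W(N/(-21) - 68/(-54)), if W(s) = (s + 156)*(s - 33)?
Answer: 6803524648667/1304316594 ≈ 5216.2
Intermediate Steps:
W(s) = (-33 + s)*(156 + s) (W(s) = (156 + s)*(-33 + s) = (-33 + s)*(156 + s))
B = 28507/36514 (B = 28507*(1/36514) = 28507/36514 ≈ 0.78071)
B - W(N/(-21) - 68/(-54)) = 28507/36514 - (-5148 + (38/(-21) - 68/(-54))**2 + 123*(38/(-21) - 68/(-54))) = 28507/36514 - (-5148 + (38*(-1/21) - 68*(-1/54))**2 + 123*(38*(-1/21) - 68*(-1/54))) = 28507/36514 - (-5148 + (-38/21 + 34/27)**2 + 123*(-38/21 + 34/27)) = 28507/36514 - (-5148 + (-104/189)**2 + 123*(-104/189)) = 28507/36514 - (-5148 + 10816/35721 - 4264/63) = 28507/36514 - 1*(-186298580/35721) = 28507/36514 + 186298580/35721 = 6803524648667/1304316594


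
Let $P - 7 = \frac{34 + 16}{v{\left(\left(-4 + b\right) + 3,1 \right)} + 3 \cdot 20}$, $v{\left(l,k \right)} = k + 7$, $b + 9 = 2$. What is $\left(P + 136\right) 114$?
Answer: $\frac{278559}{17} \approx 16386.0$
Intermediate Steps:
$b = -7$ ($b = -9 + 2 = -7$)
$v{\left(l,k \right)} = 7 + k$
$P = \frac{263}{34}$ ($P = 7 + \frac{34 + 16}{\left(7 + 1\right) + 3 \cdot 20} = 7 + \frac{50}{8 + 60} = 7 + \frac{50}{68} = 7 + 50 \cdot \frac{1}{68} = 7 + \frac{25}{34} = \frac{263}{34} \approx 7.7353$)
$\left(P + 136\right) 114 = \left(\frac{263}{34} + 136\right) 114 = \frac{4887}{34} \cdot 114 = \frac{278559}{17}$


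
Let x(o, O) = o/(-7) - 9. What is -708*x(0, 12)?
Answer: 6372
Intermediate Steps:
x(o, O) = -9 - o/7 (x(o, O) = -o/7 - 9 = -9 - o/7)
-708*x(0, 12) = -708*(-9 - ⅐*0) = -708*(-9 + 0) = -708*(-9) = 6372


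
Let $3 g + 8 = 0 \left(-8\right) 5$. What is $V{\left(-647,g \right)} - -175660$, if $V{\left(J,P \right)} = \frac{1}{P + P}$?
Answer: $\frac{2810557}{16} \approx 1.7566 \cdot 10^{5}$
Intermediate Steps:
$g = - \frac{8}{3}$ ($g = - \frac{8}{3} + \frac{0 \left(-8\right) 5}{3} = - \frac{8}{3} + \frac{0 \cdot 5}{3} = - \frac{8}{3} + \frac{1}{3} \cdot 0 = - \frac{8}{3} + 0 = - \frac{8}{3} \approx -2.6667$)
$V{\left(J,P \right)} = \frac{1}{2 P}$
$V{\left(-647,g \right)} - -175660 = \frac{1}{2 \left(- \frac{8}{3}\right)} - -175660 = \frac{1}{2} \left(- \frac{3}{8}\right) + 175660 = - \frac{3}{16} + 175660 = \frac{2810557}{16}$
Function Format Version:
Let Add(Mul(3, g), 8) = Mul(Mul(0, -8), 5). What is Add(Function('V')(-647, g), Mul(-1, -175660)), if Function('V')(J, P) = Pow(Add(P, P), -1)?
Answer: Rational(2810557, 16) ≈ 1.7566e+5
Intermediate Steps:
g = Rational(-8, 3) (g = Add(Rational(-8, 3), Mul(Rational(1, 3), Mul(Mul(0, -8), 5))) = Add(Rational(-8, 3), Mul(Rational(1, 3), Mul(0, 5))) = Add(Rational(-8, 3), Mul(Rational(1, 3), 0)) = Add(Rational(-8, 3), 0) = Rational(-8, 3) ≈ -2.6667)
Function('V')(J, P) = Mul(Rational(1, 2), Pow(P, -1)) (Function('V')(J, P) = Pow(Mul(2, P), -1) = Mul(Rational(1, 2), Pow(P, -1)))
Add(Function('V')(-647, g), Mul(-1, -175660)) = Add(Mul(Rational(1, 2), Pow(Rational(-8, 3), -1)), Mul(-1, -175660)) = Add(Mul(Rational(1, 2), Rational(-3, 8)), 175660) = Add(Rational(-3, 16), 175660) = Rational(2810557, 16)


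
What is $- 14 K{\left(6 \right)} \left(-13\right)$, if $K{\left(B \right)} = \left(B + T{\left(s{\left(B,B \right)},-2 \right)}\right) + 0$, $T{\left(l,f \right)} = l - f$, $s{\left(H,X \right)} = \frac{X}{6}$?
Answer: $1638$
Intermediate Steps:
$s{\left(H,X \right)} = \frac{X}{6}$ ($s{\left(H,X \right)} = X \frac{1}{6} = \frac{X}{6}$)
$K{\left(B \right)} = 2 + \frac{7 B}{6}$ ($K{\left(B \right)} = \left(B + \left(\frac{B}{6} - -2\right)\right) + 0 = \left(B + \left(\frac{B}{6} + 2\right)\right) + 0 = \left(B + \left(2 + \frac{B}{6}\right)\right) + 0 = \left(2 + \frac{7 B}{6}\right) + 0 = 2 + \frac{7 B}{6}$)
$- 14 K{\left(6 \right)} \left(-13\right) = - 14 \left(2 + \frac{7}{6} \cdot 6\right) \left(-13\right) = - 14 \left(2 + 7\right) \left(-13\right) = \left(-14\right) 9 \left(-13\right) = \left(-126\right) \left(-13\right) = 1638$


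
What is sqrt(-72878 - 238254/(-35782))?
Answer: I*sqrt(23325233290361)/17891 ≈ 269.95*I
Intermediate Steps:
sqrt(-72878 - 238254/(-35782)) = sqrt(-72878 - 238254*(-1/35782)) = sqrt(-72878 + 119127/17891) = sqrt(-1303741171/17891) = I*sqrt(23325233290361)/17891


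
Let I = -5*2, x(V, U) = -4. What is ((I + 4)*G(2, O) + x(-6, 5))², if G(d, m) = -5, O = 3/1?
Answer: 676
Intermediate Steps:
O = 3 (O = 1*3 = 3)
I = -10
((I + 4)*G(2, O) + x(-6, 5))² = ((-10 + 4)*(-5) - 4)² = (-6*(-5) - 4)² = (30 - 4)² = 26² = 676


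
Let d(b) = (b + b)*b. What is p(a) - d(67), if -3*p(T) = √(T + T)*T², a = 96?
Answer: -8978 - 24576*√3 ≈ -51545.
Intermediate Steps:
d(b) = 2*b² (d(b) = (2*b)*b = 2*b²)
p(T) = -√2*T^(5/2)/3 (p(T) = -√(T + T)*T²/3 = -√(2*T)*T²/3 = -√2*√T*T²/3 = -√2*T^(5/2)/3)
p(a) - d(67) = -√2*96^(5/2)/3 - 2*67² = -√2*36864*√6/3 - 2*4489 = -24576*√3 - 1*8978 = -24576*√3 - 8978 = -8978 - 24576*√3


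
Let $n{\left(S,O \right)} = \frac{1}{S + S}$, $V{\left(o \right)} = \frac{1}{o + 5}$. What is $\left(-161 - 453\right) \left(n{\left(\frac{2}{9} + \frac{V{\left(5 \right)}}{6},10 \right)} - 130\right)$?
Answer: $\frac{3377000}{43} \approx 78535.0$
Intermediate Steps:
$V{\left(o \right)} = \frac{1}{5 + o}$
$n{\left(S,O \right)} = \frac{1}{2 S}$
$\left(-161 - 453\right) \left(n{\left(\frac{2}{9} + \frac{V{\left(5 \right)}}{6},10 \right)} - 130\right) = \left(-161 - 453\right) \left(\frac{1}{2 \left(\frac{2}{9} + \frac{1}{\left(5 + 5\right) 6}\right)} - 130\right) = - 614 \left(\frac{1}{2 \left(2 \cdot \frac{1}{9} + \frac{1}{10} \cdot \frac{1}{6}\right)} - 130\right) = - 614 \left(\frac{1}{2 \left(\frac{2}{9} + \frac{1}{10} \cdot \frac{1}{6}\right)} - 130\right) = - 614 \left(\frac{1}{2 \left(\frac{2}{9} + \frac{1}{60}\right)} - 130\right) = - 614 \left(\frac{1}{2 \cdot \frac{43}{180}} - 130\right) = - 614 \left(\frac{1}{2} \cdot \frac{180}{43} - 130\right) = - 614 \left(\frac{90}{43} - 130\right) = \left(-614\right) \left(- \frac{5500}{43}\right) = \frac{3377000}{43}$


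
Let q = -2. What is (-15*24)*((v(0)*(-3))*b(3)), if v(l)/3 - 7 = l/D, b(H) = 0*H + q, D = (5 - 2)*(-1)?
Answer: -45360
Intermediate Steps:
D = -3 (D = 3*(-1) = -3)
b(H) = -2 (b(H) = 0*H - 2 = 0 - 2 = -2)
v(l) = 21 - l (v(l) = 21 + 3*(l/(-3)) = 21 + 3*(l*(-1/3)) = 21 + 3*(-l/3) = 21 - l)
(-15*24)*((v(0)*(-3))*b(3)) = (-15*24)*(((21 - 1*0)*(-3))*(-2)) = -360*(21 + 0)*(-3)*(-2) = -360*21*(-3)*(-2) = -(-22680)*(-2) = -360*126 = -45360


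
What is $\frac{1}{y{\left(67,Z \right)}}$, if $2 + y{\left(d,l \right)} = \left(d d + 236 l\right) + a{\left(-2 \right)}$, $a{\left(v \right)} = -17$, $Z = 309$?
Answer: $\frac{1}{77394} \approx 1.2921 \cdot 10^{-5}$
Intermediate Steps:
$y{\left(d,l \right)} = -19 + d^{2} + 236 l$ ($y{\left(d,l \right)} = -2 - \left(17 - 236 l - d d\right) = -2 - \left(17 - d^{2} - 236 l\right) = -2 + \left(-17 + d^{2} + 236 l\right) = -19 + d^{2} + 236 l$)
$\frac{1}{y{\left(67,Z \right)}} = \frac{1}{-19 + 67^{2} + 236 \cdot 309} = \frac{1}{-19 + 4489 + 72924} = \frac{1}{77394}$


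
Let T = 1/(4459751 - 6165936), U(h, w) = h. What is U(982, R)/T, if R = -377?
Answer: -1675473670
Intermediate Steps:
T = -1/1706185 (T = 1/(-1706185) = -1/1706185 ≈ -5.8610e-7)
U(982, R)/T = 982/(-1/1706185) = 982*(-1706185) = -1675473670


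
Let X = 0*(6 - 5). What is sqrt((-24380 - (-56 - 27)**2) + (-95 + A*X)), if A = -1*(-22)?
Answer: 2*I*sqrt(7841) ≈ 177.1*I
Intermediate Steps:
X = 0 (X = 0*1 = 0)
A = 22
sqrt((-24380 - (-56 - 27)**2) + (-95 + A*X)) = sqrt((-24380 - (-56 - 27)**2) + (-95 + 22*0)) = sqrt((-24380 - 1*(-83)**2) + (-95 + 0)) = sqrt((-24380 - 1*6889) - 95) = sqrt((-24380 - 6889) - 95) = sqrt(-31269 - 95) = sqrt(-31364) = 2*I*sqrt(7841)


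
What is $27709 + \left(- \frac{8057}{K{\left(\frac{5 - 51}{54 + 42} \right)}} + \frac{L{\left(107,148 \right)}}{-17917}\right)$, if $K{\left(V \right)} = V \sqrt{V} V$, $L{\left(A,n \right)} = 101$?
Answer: $\frac{496462052}{17917} + \frac{74253312 i \sqrt{69}}{12167} \approx 27709.0 + 50694.0 i$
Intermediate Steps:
$K{\left(V \right)} = V^{\frac{5}{2}}$ ($K{\left(V \right)} = V^{\frac{3}{2}} V = V^{\frac{5}{2}}$)
$27709 + \left(- \frac{8057}{K{\left(\frac{5 - 51}{54 + 42} \right)}} + \frac{L{\left(107,148 \right)}}{-17917}\right) = 27709 + \left(- \frac{8057}{\left(\frac{5 - 51}{54 + 42}\right)^{\frac{5}{2}}} + \frac{101}{-17917}\right) = 27709 + \left(- \frac{8057}{\left(- \frac{46}{96}\right)^{\frac{5}{2}}} + 101 \left(- \frac{1}{17917}\right)\right) = 27709 - \left(\frac{101}{17917} + \frac{8057}{\left(\left(-46\right) \frac{1}{96}\right)^{\frac{5}{2}}}\right) = 27709 - \left(\frac{101}{17917} + \frac{8057}{\left(- \frac{23}{48}\right)^{\frac{5}{2}}}\right) = 27709 - \left(\frac{101}{17917} + \frac{8057}{\frac{529}{27648} i \sqrt{69}}\right) = 27709 - \left(\frac{101}{17917} + 8057 \left(- \frac{9216 i \sqrt{69}}{12167}\right)\right) = 27709 - \left(\frac{101}{17917} - \frac{74253312 i \sqrt{69}}{12167}\right) = \frac{496462052}{17917} + \frac{74253312 i \sqrt{69}}{12167}$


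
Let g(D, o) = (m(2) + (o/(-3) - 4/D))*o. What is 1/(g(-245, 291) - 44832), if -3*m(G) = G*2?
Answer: -245/17993351 ≈ -1.3616e-5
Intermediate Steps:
m(G) = -2*G/3 (m(G) = -G*2/3 = -2*G/3)
g(D, o) = o*(-4/3 - 4/D - o/3) (g(D, o) = (-2/3*2 + (o/(-3) - 4/D))*o = (-4/3 + (o*(-1/3) - 4/D))*o = (-4/3 + (-o/3 - 4/D))*o = (-4/3 + (-4/D - o/3))*o = (-4/3 - 4/D - o/3)*o = o*(-4/3 - 4/D - o/3))
1/(g(-245, 291) - 44832) = 1/(-1/3*291*(12 - 245*(4 + 291))/(-245) - 44832) = 1/(-1/3*291*(-1/245)*(12 - 245*295) - 44832) = 1/(-1/3*291*(-1/245)*(12 - 72275) - 44832) = 1/(-1/3*291*(-1/245)*(-72263) - 44832) = 1/(-7009511/245 - 44832) = 1/(-17993351/245) = -245/17993351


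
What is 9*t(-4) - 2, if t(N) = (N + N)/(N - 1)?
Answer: 62/5 ≈ 12.400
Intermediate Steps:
t(N) = 2*N/(-1 + N) (t(N) = (2*N)/(-1 + N) = 2*N/(-1 + N))
9*t(-4) - 2 = 9*(2*(-4)/(-1 - 4)) - 2 = 9*(2*(-4)/(-5)) - 2 = 9*(2*(-4)*(-⅕)) - 2 = 9*(8/5) - 2 = 72/5 - 2 = 62/5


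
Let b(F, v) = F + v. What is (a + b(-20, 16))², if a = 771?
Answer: 588289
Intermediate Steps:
(a + b(-20, 16))² = (771 + (-20 + 16))² = (771 - 4)² = 767² = 588289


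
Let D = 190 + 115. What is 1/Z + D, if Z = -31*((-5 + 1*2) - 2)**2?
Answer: 236374/775 ≈ 305.00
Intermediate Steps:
D = 305
Z = -775 (Z = -31*((-5 + 2) - 2)**2 = -31*(-3 - 2)**2 = -31*(-5)**2 = -31*25 = -775)
1/Z + D = 1/(-775) + 305 = -1/775 + 305 = 236374/775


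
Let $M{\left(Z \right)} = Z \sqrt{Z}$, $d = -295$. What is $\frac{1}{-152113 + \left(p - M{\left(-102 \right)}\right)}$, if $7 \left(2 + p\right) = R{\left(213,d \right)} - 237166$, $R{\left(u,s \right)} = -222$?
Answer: $- \frac{9115351}{1695758608441} - \frac{4998 i \sqrt{102}}{1695758608441} \approx -5.3754 \cdot 10^{-6} - 2.9767 \cdot 10^{-8} i$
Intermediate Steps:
$M{\left(Z \right)} = Z^{\frac{3}{2}}$
$p = - \frac{237402}{7}$ ($p = -2 + \frac{-222 - 237166}{7} = -2 + \frac{1}{7} \left(-237388\right) = -2 - \frac{237388}{7} = - \frac{237402}{7} \approx -33915.0$)
$\frac{1}{-152113 + \left(p - M{\left(-102 \right)}\right)} = \frac{1}{-152113 - \left(\frac{237402}{7} + \left(-102\right)^{\frac{3}{2}}\right)} = \frac{1}{-152113 - \left(\frac{237402}{7} - 102 i \sqrt{102}\right)} = \frac{1}{- \frac{1302193}{7} + 102 i \sqrt{102}}$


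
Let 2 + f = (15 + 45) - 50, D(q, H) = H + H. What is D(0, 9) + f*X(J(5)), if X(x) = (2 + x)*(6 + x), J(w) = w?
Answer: 634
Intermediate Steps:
D(q, H) = 2*H
f = 8 (f = -2 + ((15 + 45) - 50) = -2 + (60 - 50) = -2 + 10 = 8)
D(0, 9) + f*X(J(5)) = 2*9 + 8*(12 + 5² + 8*5) = 18 + 8*(12 + 25 + 40) = 18 + 8*77 = 18 + 616 = 634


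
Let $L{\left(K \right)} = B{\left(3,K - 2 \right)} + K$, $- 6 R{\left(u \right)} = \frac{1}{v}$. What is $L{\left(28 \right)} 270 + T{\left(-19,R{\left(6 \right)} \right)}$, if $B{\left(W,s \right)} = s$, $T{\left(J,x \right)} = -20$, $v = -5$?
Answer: $14560$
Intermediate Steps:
$R{\left(u \right)} = \frac{1}{30}$ ($R{\left(u \right)} = - \frac{1}{6 \left(-5\right)} = \left(- \frac{1}{6}\right) \left(- \frac{1}{5}\right) = \frac{1}{30}$)
$L{\left(K \right)} = -2 + 2 K$ ($L{\left(K \right)} = \left(K - 2\right) + K = \left(-2 + K\right) + K = -2 + 2 K$)
$L{\left(28 \right)} 270 + T{\left(-19,R{\left(6 \right)} \right)} = \left(-2 + 2 \cdot 28\right) 270 - 20 = \left(-2 + 56\right) 270 - 20 = 54 \cdot 270 - 20 = 14580 - 20 = 14560$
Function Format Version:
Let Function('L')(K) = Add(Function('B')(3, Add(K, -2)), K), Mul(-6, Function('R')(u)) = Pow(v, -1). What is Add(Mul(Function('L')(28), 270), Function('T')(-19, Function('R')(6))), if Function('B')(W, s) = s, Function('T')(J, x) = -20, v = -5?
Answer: 14560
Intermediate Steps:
Function('R')(u) = Rational(1, 30) (Function('R')(u) = Mul(Rational(-1, 6), Pow(-5, -1)) = Mul(Rational(-1, 6), Rational(-1, 5)) = Rational(1, 30))
Function('L')(K) = Add(-2, Mul(2, K)) (Function('L')(K) = Add(Add(K, -2), K) = Add(Add(-2, K), K) = Add(-2, Mul(2, K)))
Add(Mul(Function('L')(28), 270), Function('T')(-19, Function('R')(6))) = Add(Mul(Add(-2, Mul(2, 28)), 270), -20) = Add(Mul(Add(-2, 56), 270), -20) = Add(Mul(54, 270), -20) = Add(14580, -20) = 14560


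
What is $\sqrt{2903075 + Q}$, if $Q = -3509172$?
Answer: $i \sqrt{606097} \approx 778.52 i$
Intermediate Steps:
$\sqrt{2903075 + Q} = \sqrt{2903075 - 3509172} = \sqrt{-606097} = i \sqrt{606097}$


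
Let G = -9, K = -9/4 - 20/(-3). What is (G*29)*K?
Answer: -4611/4 ≈ -1152.8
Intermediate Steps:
K = 53/12 (K = -9*¼ - 20*(-⅓) = -9/4 + 20/3 = 53/12 ≈ 4.4167)
(G*29)*K = -9*29*(53/12) = -261*53/12 = -4611/4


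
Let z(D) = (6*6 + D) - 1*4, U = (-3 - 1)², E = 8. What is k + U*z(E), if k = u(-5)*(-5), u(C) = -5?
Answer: 665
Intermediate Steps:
U = 16 (U = (-4)² = 16)
k = 25 (k = -5*(-5) = 25)
z(D) = 32 + D (z(D) = (36 + D) - 4 = 32 + D)
k + U*z(E) = 25 + 16*(32 + 8) = 25 + 16*40 = 25 + 640 = 665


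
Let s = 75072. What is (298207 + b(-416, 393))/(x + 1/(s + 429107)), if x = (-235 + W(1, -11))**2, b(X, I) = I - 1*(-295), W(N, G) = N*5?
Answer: 150696582205/26671069101 ≈ 5.6502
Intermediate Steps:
W(N, G) = 5*N
b(X, I) = 295 + I (b(X, I) = I + 295 = 295 + I)
x = 52900 (x = (-235 + 5*1)**2 = (-235 + 5)**2 = (-230)**2 = 52900)
(298207 + b(-416, 393))/(x + 1/(s + 429107)) = (298207 + (295 + 393))/(52900 + 1/(75072 + 429107)) = (298207 + 688)/(52900 + 1/504179) = 298895/(52900 + 1/504179) = 298895/(26671069101/504179) = 298895*(504179/26671069101) = 150696582205/26671069101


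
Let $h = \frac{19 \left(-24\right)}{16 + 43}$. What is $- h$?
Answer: $\frac{456}{59} \approx 7.7288$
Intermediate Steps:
$h = - \frac{456}{59} \approx -7.7288$
$- h = \left(-1\right) \left(- \frac{456}{59}\right) = \frac{456}{59}$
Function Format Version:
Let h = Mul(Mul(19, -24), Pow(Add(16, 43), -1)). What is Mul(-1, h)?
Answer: Rational(456, 59) ≈ 7.7288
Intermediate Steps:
h = Rational(-456, 59) (h = Mul(-456, Pow(59, -1)) = Mul(-456, Rational(1, 59)) = Rational(-456, 59) ≈ -7.7288)
Mul(-1, h) = Mul(-1, Rational(-456, 59)) = Rational(456, 59)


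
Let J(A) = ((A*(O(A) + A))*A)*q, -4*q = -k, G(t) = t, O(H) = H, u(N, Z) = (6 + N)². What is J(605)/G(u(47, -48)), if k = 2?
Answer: 221445125/2809 ≈ 78834.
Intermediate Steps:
q = ½ (q = -(-1)*2/4 = -¼*(-2) = ½ ≈ 0.50000)
J(A) = A³ (J(A) = ((A*(A + A))*A)*(½) = ((A*(2*A))*A)*(½) = ((2*A²)*A)*(½) = (2*A³)*(½) = A³)
J(605)/G(u(47, -48)) = 605³/((6 + 47)²) = 221445125/(53²) = 221445125/2809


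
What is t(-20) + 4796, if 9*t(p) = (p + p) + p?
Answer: 14368/3 ≈ 4789.3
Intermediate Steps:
t(p) = p/3 (t(p) = ((p + p) + p)/9 = (2*p + p)/9 = (3*p)/9 = p/3)
t(-20) + 4796 = (⅓)*(-20) + 4796 = -20/3 + 4796 = 14368/3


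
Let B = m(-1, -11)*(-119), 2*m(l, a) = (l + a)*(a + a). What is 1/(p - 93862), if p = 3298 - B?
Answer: -1/74856 ≈ -1.3359e-5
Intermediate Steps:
m(l, a) = a*(a + l) (m(l, a) = ((l + a)*(a + a))/2 = ((a + l)*(2*a))/2 = (2*a*(a + l))/2 = a*(a + l))
B = -15708 (B = -11*(-11 - 1)*(-119) = -11*(-12)*(-119) = 132*(-119) = -15708)
p = 19006 (p = 3298 - 1*(-15708) = 3298 + 15708 = 19006)
1/(p - 93862) = 1/(19006 - 93862) = 1/(-74856) = -1/74856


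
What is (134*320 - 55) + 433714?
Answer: 476539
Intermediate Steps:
(134*320 - 55) + 433714 = (42880 - 55) + 433714 = 42825 + 433714 = 476539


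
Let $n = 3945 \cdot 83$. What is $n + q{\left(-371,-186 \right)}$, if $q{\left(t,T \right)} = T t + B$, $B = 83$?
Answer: $396524$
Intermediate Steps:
$q{\left(t,T \right)} = 83 + T t$ ($q{\left(t,T \right)} = T t + 83 = 83 + T t$)
$n = 327435$
$n + q{\left(-371,-186 \right)} = 327435 + \left(83 - -69006\right) = 327435 + \left(83 + 69006\right) = 327435 + 69089 = 396524$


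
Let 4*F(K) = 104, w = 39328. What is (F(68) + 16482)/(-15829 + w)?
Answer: 16508/23499 ≈ 0.70250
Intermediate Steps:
F(K) = 26 (F(K) = (¼)*104 = 26)
(F(68) + 16482)/(-15829 + w) = (26 + 16482)/(-15829 + 39328) = 16508/23499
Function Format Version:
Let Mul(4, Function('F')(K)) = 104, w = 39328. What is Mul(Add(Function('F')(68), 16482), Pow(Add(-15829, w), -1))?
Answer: Rational(16508, 23499) ≈ 0.70250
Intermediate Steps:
Function('F')(K) = 26 (Function('F')(K) = Mul(Rational(1, 4), 104) = 26)
Mul(Add(Function('F')(68), 16482), Pow(Add(-15829, w), -1)) = Mul(Add(26, 16482), Pow(Add(-15829, 39328), -1)) = Mul(16508, Pow(23499, -1)) = Mul(16508, Rational(1, 23499)) = Rational(16508, 23499)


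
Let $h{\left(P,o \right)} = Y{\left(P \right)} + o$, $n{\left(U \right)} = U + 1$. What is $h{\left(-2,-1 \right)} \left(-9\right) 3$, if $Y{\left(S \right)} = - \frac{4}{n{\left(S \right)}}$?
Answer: $-81$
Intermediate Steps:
$n{\left(U \right)} = 1 + U$
$Y{\left(S \right)} = - \frac{4}{1 + S}$
$h{\left(P,o \right)} = o - \frac{4}{1 + P}$ ($h{\left(P,o \right)} = - \frac{4}{1 + P} + o = o - \frac{4}{1 + P}$)
$h{\left(-2,-1 \right)} \left(-9\right) 3 = \frac{-4 - \left(1 - 2\right)}{1 - 2} \left(-9\right) 3 = \frac{-4 - -1}{-1} \left(-9\right) 3 = - (-4 + 1) \left(-9\right) 3 = \left(-1\right) \left(-3\right) \left(-9\right) 3 = 3 \left(-9\right) 3 = \left(-27\right) 3 = -81$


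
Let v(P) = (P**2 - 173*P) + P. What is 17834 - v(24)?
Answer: 21386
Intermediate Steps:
v(P) = P**2 - 172*P
17834 - v(24) = 17834 - 24*(-172 + 24) = 17834 - 24*(-148) = 17834 - 1*(-3552) = 17834 + 3552 = 21386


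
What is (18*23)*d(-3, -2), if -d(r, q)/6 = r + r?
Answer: 14904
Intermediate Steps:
d(r, q) = -12*r (d(r, q) = -6*(r + r) = -12*r)
(18*23)*d(-3, -2) = (18*23)*(-12*(-3)) = 414*36 = 14904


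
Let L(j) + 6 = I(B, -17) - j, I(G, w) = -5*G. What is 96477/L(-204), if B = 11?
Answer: 96477/143 ≈ 674.66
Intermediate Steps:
L(j) = -61 - j (L(j) = -6 + (-5*11 - j) = -6 + (-55 - j) = -61 - j)
96477/L(-204) = 96477/(-61 - 1*(-204)) = 96477/(-61 + 204) = 96477/143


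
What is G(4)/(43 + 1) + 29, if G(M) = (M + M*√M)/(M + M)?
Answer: 2555/88 ≈ 29.034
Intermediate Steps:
G(M) = (M + M^(3/2))/(2*M) (G(M) = (M + M^(3/2))/((2*M)) = (M + M^(3/2))*(1/(2*M)) = (M + M^(3/2))/(2*M))
G(4)/(43 + 1) + 29 = (½ + √4/2)/(43 + 1) + 29 = (½ + (½)*2)/44 + 29 = (½ + 1)*(1/44) + 29 = (3/2)*(1/44) + 29 = 3/88 + 29 = 2555/88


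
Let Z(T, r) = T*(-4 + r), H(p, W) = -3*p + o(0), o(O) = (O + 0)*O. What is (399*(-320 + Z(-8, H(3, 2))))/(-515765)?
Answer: 86184/515765 ≈ 0.16710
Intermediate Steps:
o(O) = O**2 (o(O) = O*O = O**2)
H(p, W) = -3*p (H(p, W) = -3*p + 0**2 = -3*p + 0 = -3*p)
(399*(-320 + Z(-8, H(3, 2))))/(-515765) = (399*(-320 - 8*(-4 - 3*3)))/(-515765) = (399*(-320 - 8*(-4 - 9)))*(-1/515765) = (399*(-320 - 8*(-13)))*(-1/515765) = (399*(-320 + 104))*(-1/515765) = (399*(-216))*(-1/515765) = -86184*(-1/515765) = 86184/515765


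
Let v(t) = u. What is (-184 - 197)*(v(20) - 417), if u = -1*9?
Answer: 162306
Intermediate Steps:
u = -9
v(t) = -9
(-184 - 197)*(v(20) - 417) = (-184 - 197)*(-9 - 417) = -381*(-426) = 162306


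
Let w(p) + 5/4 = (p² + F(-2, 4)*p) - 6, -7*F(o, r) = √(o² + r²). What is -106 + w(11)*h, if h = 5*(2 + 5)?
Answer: 15501/4 - 110*√5 ≈ 3629.3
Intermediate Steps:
F(o, r) = -√(o² + r²)/7
h = 35 (h = 5*7 = 35)
w(p) = -29/4 + p² - 2*p*√5/7 (w(p) = -5/4 + ((p² + (-√((-2)² + 4²)/7)*p) - 6) = -5/4 + ((p² + (-√(4 + 16)/7)*p) - 6) = -5/4 + ((p² + (-2*√5/7)*p) - 6) = -5/4 + ((p² - 2*p*√5/7) - 6) = -5/4 + (-6 + p² - 2*p*√5/7) = -29/4 + p² - 2*p*√5/7)
-106 + w(11)*h = -106 + (-29/4 + 11² - 2/7*11*√5)*35 = -106 + (-29/4 + 121 - 22*√5/7)*35 = -106 + (455/4 - 22*√5/7)*35 = -106 + (15925/4 - 110*√5) = 15501/4 - 110*√5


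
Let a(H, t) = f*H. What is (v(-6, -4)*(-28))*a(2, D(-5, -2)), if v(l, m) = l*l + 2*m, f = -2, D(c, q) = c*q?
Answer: 3136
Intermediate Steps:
a(H, t) = -2*H
v(l, m) = l² + 2*m
(v(-6, -4)*(-28))*a(2, D(-5, -2)) = (((-6)² + 2*(-4))*(-28))*(-2*2) = ((36 - 8)*(-28))*(-4) = (28*(-28))*(-4) = -784*(-4) = 3136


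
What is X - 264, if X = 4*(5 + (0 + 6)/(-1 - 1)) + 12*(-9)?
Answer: -364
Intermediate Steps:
X = -100 (X = 4*(5 + 6/(-2)) - 108 = 4*(5 + 6*(-½)) - 108 = 4*(5 - 3) - 108 = 4*2 - 108 = 8 - 108 = -100)
X - 264 = -100 - 264 = -364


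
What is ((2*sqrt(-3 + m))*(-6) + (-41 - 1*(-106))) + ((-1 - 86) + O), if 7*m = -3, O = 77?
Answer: 55 - 24*I*sqrt(42)/7 ≈ 55.0 - 22.22*I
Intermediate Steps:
m = -3/7 (m = (1/7)*(-3) = -3/7 ≈ -0.42857)
((2*sqrt(-3 + m))*(-6) + (-41 - 1*(-106))) + ((-1 - 86) + O) = ((2*sqrt(-3 - 3/7))*(-6) + (-41 - 1*(-106))) + ((-1 - 86) + 77) = ((2*sqrt(-24/7))*(-6) + (-41 + 106)) + (-87 + 77) = ((2*(2*I*sqrt(42)/7))*(-6) + 65) - 10 = ((4*I*sqrt(42)/7)*(-6) + 65) - 10 = (-24*I*sqrt(42)/7 + 65) - 10 = (65 - 24*I*sqrt(42)/7) - 10 = 55 - 24*I*sqrt(42)/7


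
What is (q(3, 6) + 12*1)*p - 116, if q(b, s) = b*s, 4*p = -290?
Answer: -2291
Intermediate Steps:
p = -145/2 (p = (¼)*(-290) = -145/2 ≈ -72.500)
(q(3, 6) + 12*1)*p - 116 = (3*6 + 12*1)*(-145/2) - 116 = (18 + 12)*(-145/2) - 116 = 30*(-145/2) - 116 = -2175 - 116 = -2291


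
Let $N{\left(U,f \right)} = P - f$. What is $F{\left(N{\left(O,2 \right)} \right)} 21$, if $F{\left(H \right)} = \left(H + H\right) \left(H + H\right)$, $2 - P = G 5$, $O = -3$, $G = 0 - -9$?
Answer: $170100$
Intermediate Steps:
$G = 9$ ($G = 0 + 9 = 9$)
$P = -43$ ($P = 2 - 9 \cdot 5 = 2 - 45 = -43$)
$N{\left(U,f \right)} = -43 - f$
$F{\left(H \right)} = 4 H^{2}$ ($F{\left(H \right)} = 2 H 2 H = 4 H^{2}$)
$F{\left(N{\left(O,2 \right)} \right)} 21 = 4 \left(-43 - 2\right)^{2} \cdot 21 = 4 \left(-45\right)^{2} \cdot 21 = 4 \cdot 2025 \cdot 21 = 8100 \cdot 21 = 170100$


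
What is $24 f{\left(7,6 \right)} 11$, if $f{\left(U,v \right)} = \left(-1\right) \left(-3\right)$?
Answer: $792$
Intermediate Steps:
$f{\left(U,v \right)} = 3$
$24 f{\left(7,6 \right)} 11 = 24 \cdot 3 \cdot 11 = 72 \cdot 11 = 792$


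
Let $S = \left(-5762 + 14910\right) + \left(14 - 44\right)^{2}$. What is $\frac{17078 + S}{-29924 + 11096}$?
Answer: $- \frac{1507}{1046} \approx -1.4407$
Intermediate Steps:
$S = 10048$ ($S = 9148 + \left(-30\right)^{2} = 9148 + 900 = 10048$)
$\frac{17078 + S}{-29924 + 11096} = \frac{17078 + 10048}{-29924 + 11096} = \frac{27126}{-18828} = 27126 \left(- \frac{1}{18828}\right) = - \frac{1507}{1046}$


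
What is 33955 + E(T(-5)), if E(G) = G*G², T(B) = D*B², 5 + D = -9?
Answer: -42841045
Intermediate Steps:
D = -14 (D = -5 - 9 = -14)
T(B) = -14*B²
E(G) = G³
33955 + E(T(-5)) = 33955 + (-14*(-5)²)³ = 33955 + (-14*25)³ = 33955 + (-350)³ = 33955 - 42875000 = -42841045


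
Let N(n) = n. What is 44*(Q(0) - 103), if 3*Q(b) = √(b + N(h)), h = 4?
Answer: -13508/3 ≈ -4502.7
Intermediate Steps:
Q(b) = √(4 + b)/3 (Q(b) = √(b + 4)/3 = √(4 + b)/3)
44*(Q(0) - 103) = 44*(√(4 + 0)/3 - 103) = 44*(√4/3 - 103) = 44*((⅓)*2 - 103) = 44*(⅔ - 103) = 44*(-307/3) = -13508/3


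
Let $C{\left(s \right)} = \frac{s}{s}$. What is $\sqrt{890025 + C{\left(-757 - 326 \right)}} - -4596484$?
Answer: $4596484 + \sqrt{890026} \approx 4.5974 \cdot 10^{6}$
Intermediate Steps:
$C{\left(s \right)} = 1$
$\sqrt{890025 + C{\left(-757 - 326 \right)}} - -4596484 = \sqrt{890025 + 1} - -4596484 = \sqrt{890026} + 4596484 = 4596484 + \sqrt{890026}$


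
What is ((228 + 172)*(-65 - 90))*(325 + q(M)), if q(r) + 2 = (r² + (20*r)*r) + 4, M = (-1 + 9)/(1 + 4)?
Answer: -23607120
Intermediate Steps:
M = 8/5 ≈ 1.6000
q(r) = 2 + 21*r² (q(r) = -2 + ((r² + (20*r)*r) + 4) = -2 + ((r² + 20*r²) + 4) = -2 + (21*r² + 4) = -2 + (4 + 21*r²) = 2 + 21*r²)
((228 + 172)*(-65 - 90))*(325 + q(M)) = ((228 + 172)*(-65 - 90))*(325 + (2 + 21*(8/5)²)) = (400*(-155))*(325 + (2 + 21*(64/25))) = -62000*(325 + (2 + 1344/25)) = -62000*(325 + 1394/25) = -62000*9519/25 = -23607120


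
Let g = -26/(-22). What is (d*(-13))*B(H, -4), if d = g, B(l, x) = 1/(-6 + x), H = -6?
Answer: 169/110 ≈ 1.5364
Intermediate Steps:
g = 13/11 (g = -26*(-1/22) = 13/11 ≈ 1.1818)
d = 13/11 ≈ 1.1818
(d*(-13))*B(H, -4) = ((13/11)*(-13))/(-6 - 4) = -169/11/(-10) = -169/11*(-1/10) = 169/110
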